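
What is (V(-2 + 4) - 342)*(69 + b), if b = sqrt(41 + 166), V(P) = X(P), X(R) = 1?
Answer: -23529 - 1023*sqrt(23) ≈ -28435.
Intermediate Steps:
V(P) = 1
b = 3*sqrt(23) (b = sqrt(207) = 3*sqrt(23) ≈ 14.387)
(V(-2 + 4) - 342)*(69 + b) = (1 - 342)*(69 + 3*sqrt(23)) = -341*(69 + 3*sqrt(23)) = -23529 - 1023*sqrt(23)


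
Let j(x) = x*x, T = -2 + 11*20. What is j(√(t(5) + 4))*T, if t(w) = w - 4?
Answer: 1090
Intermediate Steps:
t(w) = -4 + w
T = 218 (T = -2 + 220 = 218)
j(x) = x²
j(√(t(5) + 4))*T = (√((-4 + 5) + 4))²*218 = (√(1 + 4))²*218 = (√5)²*218 = 5*218 = 1090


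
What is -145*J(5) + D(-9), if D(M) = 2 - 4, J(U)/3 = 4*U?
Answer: -8702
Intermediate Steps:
J(U) = 12*U (J(U) = 3*(4*U) = 12*U)
D(M) = -2
-145*J(5) + D(-9) = -1740*5 - 2 = -145*60 - 2 = -8700 - 2 = -8702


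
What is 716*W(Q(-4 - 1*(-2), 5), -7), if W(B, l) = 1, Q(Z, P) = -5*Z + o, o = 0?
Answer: 716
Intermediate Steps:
Q(Z, P) = -5*Z (Q(Z, P) = -5*Z + 0 = -5*Z)
716*W(Q(-4 - 1*(-2), 5), -7) = 716*1 = 716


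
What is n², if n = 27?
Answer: 729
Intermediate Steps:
n² = 27² = 729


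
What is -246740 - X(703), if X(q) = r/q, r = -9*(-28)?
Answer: -173458472/703 ≈ -2.4674e+5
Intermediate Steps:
r = 252
X(q) = 252/q
-246740 - X(703) = -246740 - 252/703 = -173458472/703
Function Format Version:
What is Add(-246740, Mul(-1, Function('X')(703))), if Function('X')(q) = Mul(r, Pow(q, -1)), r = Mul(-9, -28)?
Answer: Rational(-173458472, 703) ≈ -2.4674e+5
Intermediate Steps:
r = 252
Function('X')(q) = Mul(252, Pow(q, -1))
Add(-246740, Mul(-1, Function('X')(703))) = Add(-246740, Mul(-1, Mul(252, Pow(703, -1)))) = Add(-246740, Mul(-1, Mul(252, Rational(1, 703)))) = Add(-246740, Mul(-1, Rational(252, 703))) = Add(-246740, Rational(-252, 703)) = Rational(-173458472, 703)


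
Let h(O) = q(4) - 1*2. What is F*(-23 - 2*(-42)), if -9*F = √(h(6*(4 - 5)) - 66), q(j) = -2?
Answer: -61*I*√70/9 ≈ -56.707*I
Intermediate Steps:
h(O) = -4 (h(O) = -2 - 1*2 = -2 - 2 = -4)
F = -I*√70/9 (F = -√(-4 - 66)/9 = -I*√70/9 ≈ -0.92962*I)
F*(-23 - 2*(-42)) = (-I*√70/9)*(-23 - 2*(-42)) = (-I*√70/9)*(-23 + 84) = -I*√70/9*61 = -61*I*√70/9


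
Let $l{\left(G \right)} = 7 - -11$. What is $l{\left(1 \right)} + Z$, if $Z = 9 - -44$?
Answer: $71$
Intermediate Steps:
$Z = 53$ ($Z = 9 + 44 = 53$)
$l{\left(G \right)} = 18$ ($l{\left(G \right)} = 7 + 11 = 18$)
$l{\left(1 \right)} + Z = 18 + 53 = 71$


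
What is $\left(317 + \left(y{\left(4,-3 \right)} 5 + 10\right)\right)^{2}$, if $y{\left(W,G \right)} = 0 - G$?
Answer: $116964$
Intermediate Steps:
$y{\left(W,G \right)} = - G$
$\left(317 + \left(y{\left(4,-3 \right)} 5 + 10\right)\right)^{2} = \left(317 + \left(\left(-1\right) \left(-3\right) 5 + 10\right)\right)^{2} = \left(317 + \left(3 \cdot 5 + 10\right)\right)^{2} = \left(317 + \left(15 + 10\right)\right)^{2} = \left(317 + 25\right)^{2} = 342^{2} = 116964$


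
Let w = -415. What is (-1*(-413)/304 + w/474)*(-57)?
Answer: -34801/1264 ≈ -27.532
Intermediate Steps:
(-1*(-413)/304 + w/474)*(-57) = (-1*(-413)/304 - 415/474)*(-57) = (413*(1/304) - 415*1/474)*(-57) = (413/304 - 415/474)*(-57) = (34801/72048)*(-57) = -34801/1264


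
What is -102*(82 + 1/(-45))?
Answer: -125426/15 ≈ -8361.7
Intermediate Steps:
-102*(82 + 1/(-45)) = -102*(82 - 1/45) = -102*3689/45 = -125426/15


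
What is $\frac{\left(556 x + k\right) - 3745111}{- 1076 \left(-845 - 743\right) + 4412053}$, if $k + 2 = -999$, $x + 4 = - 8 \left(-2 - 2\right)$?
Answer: $- \frac{3730544}{6120741} \approx -0.60949$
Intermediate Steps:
$x = 28$ ($x = -4 - 8 \left(-2 - 2\right) = -4 - -32 = -4 + 32 = 28$)
$k = -1001$ ($k = -2 - 999 = -1001$)
$\frac{\left(556 x + k\right) - 3745111}{- 1076 \left(-845 - 743\right) + 4412053} = \frac{\left(556 \cdot 28 - 1001\right) - 3745111}{- 1076 \left(-845 - 743\right) + 4412053} = \frac{\left(15568 - 1001\right) - 3745111}{\left(-1076\right) \left(-1588\right) + 4412053} = \frac{14567 - 3745111}{1708688 + 4412053} = - \frac{3730544}{6120741}$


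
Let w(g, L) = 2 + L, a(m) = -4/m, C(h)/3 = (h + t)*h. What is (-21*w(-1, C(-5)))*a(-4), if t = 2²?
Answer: -357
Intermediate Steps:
t = 4
C(h) = 3*h*(4 + h) (C(h) = 3*((h + 4)*h) = 3*((4 + h)*h) = 3*(h*(4 + h)) = 3*h*(4 + h))
(-21*w(-1, C(-5)))*a(-4) = (-21*(2 + 3*(-5)*(4 - 5)))*(-4/(-4)) = (-21*(2 + 3*(-5)*(-1)))*(-4*(-¼)) = -21*(2 + 15)*1 = -21*17*1 = -357*1 = -357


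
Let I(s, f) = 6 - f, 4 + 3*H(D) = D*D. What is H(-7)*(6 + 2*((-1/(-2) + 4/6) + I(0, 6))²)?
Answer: 785/6 ≈ 130.83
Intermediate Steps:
H(D) = -4/3 + D²/3 (H(D) = -4/3 + (D*D)/3 = -4/3 + D²/3)
H(-7)*(6 + 2*((-1/(-2) + 4/6) + I(0, 6))²) = (-4/3 + (⅓)*(-7)²)*(6 + 2*((-1/(-2) + 4/6) + (6 - 1*6))²) = (-4/3 + (⅓)*49)*(6 + 2*((-1*(-½) + 4*(⅙)) + (6 - 6))²) = (-4/3 + 49/3)*(6 + 2*((½ + ⅔) + 0)²) = 15*(6 + 2*(7/6 + 0)²) = 15*(6 + 2*(7/6)²) = 15*(6 + 2*(49/36)) = 15*(6 + 49/18) = 15*(157/18) = 785/6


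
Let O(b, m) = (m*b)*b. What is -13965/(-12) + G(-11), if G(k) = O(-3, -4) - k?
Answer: 4555/4 ≈ 1138.8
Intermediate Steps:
O(b, m) = m*b**2 (O(b, m) = (b*m)*b = m*b**2)
G(k) = -36 - k (G(k) = -4*(-3)**2 - k = -4*9 - k = -36 - k)
-13965/(-12) + G(-11) = -13965/(-12) + (-36 - 1*(-11)) = -13965*(-1)/12 + (-36 + 11) = -133*(-35/4) - 25 = 4655/4 - 25 = 4555/4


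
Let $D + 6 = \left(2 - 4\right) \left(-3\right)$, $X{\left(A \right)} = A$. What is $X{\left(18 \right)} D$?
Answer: $0$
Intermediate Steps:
$D = 0$ ($D = -6 + \left(2 - 4\right) \left(-3\right) = -6 - -6 = -6 + 6 = 0$)
$X{\left(18 \right)} D = 18 \cdot 0 = 0$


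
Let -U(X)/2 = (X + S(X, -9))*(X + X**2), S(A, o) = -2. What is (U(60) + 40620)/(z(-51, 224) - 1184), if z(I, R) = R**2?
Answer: -95985/12248 ≈ -7.8368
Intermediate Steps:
U(X) = -2*(-2 + X)*(X + X**2) (U(X) = -2*(X - 2)*(X + X**2) = -2*(-2 + X)*(X + X**2))
(U(60) + 40620)/(z(-51, 224) - 1184) = (2*60*(2 + 60 - 1*60**2) + 40620)/(224**2 - 1184) = (2*60*(2 + 60 - 1*3600) + 40620)/(50176 - 1184) = (2*60*(2 + 60 - 3600) + 40620)/48992 = (2*60*(-3538) + 40620)*(1/48992) = (-424560 + 40620)*(1/48992) = -383940*1/48992 = -95985/12248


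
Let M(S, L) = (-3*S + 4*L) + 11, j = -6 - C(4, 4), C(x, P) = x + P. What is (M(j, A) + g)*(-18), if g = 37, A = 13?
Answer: -2556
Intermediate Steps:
C(x, P) = P + x
j = -14 (j = -6 - (4 + 4) = -6 - 1*8 = -6 - 8 = -14)
M(S, L) = 11 - 3*S + 4*L
(M(j, A) + g)*(-18) = ((11 - 3*(-14) + 4*13) + 37)*(-18) = ((11 + 42 + 52) + 37)*(-18) = (105 + 37)*(-18) = 142*(-18) = -2556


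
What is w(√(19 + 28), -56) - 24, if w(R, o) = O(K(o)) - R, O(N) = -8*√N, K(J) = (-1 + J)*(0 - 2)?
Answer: -24 - √47 - 8*√114 ≈ -116.27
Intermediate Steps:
K(J) = 2 - 2*J (K(J) = (-1 + J)*(-2) = 2 - 2*J)
w(R, o) = -R - 8*√(2 - 2*o) (w(R, o) = -8*√(2 - 2*o) - R = -R - 8*√(2 - 2*o))
w(√(19 + 28), -56) - 24 = (-√(19 + 28) - 8*√(2 - 2*(-56))) - 24 = (-√47 - 8*√(2 + 112)) - 24 = (-√47 - 8*√114) - 24 = -24 - √47 - 8*√114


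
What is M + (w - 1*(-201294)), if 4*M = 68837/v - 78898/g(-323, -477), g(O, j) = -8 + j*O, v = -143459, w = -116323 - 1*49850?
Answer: 3104916658892915/88406895668 ≈ 35121.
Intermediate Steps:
w = -166173 (w = -116323 - 49850 = -166173)
g(O, j) = -8 + O*j
M = -21923862913/88406895668 (M = (68837/(-143459) - 78898/(-8 - 323*(-477)))/4 = (68837*(-1/143459) - 78898/(-8 + 154071))/4 = (-68837/143459 - 78898/154063)/4 = (¼)*(-21923862913/22101723917) = -21923862913/88406895668 ≈ -0.24799)
M + (w - 1*(-201294)) = -21923862913/88406895668 + (-166173 - 1*(-201294)) = -21923862913/88406895668 + (-166173 + 201294) = -21923862913/88406895668 + 35121 = 3104916658892915/88406895668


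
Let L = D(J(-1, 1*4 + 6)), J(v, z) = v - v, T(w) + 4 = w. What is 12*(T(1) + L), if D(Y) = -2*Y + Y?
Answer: -36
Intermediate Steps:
T(w) = -4 + w
J(v, z) = 0
D(Y) = -Y
L = 0 (L = -1*0 = 0)
12*(T(1) + L) = 12*((-4 + 1) + 0) = 12*(-3 + 0) = 12*(-3) = -36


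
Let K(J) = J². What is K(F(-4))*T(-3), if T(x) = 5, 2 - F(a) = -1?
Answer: 45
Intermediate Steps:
F(a) = 3 (F(a) = 2 - 1*(-1) = 2 + 1 = 3)
K(F(-4))*T(-3) = 3²*5 = 9*5 = 45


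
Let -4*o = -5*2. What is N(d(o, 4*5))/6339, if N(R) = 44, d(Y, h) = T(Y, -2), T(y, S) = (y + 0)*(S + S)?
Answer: 44/6339 ≈ 0.0069412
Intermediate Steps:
T(y, S) = 2*S*y (T(y, S) = y*(2*S) = 2*S*y)
o = 5/2 (o = -(-5)*2/4 = -¼*(-10) = 5/2 ≈ 2.5000)
d(Y, h) = -4*Y (d(Y, h) = 2*(-2)*Y = -4*Y)
N(d(o, 4*5))/6339 = 44/6339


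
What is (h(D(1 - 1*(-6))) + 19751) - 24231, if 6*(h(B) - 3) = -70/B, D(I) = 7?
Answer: -13436/3 ≈ -4478.7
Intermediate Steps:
h(B) = 3 - 35/(3*B) (h(B) = 3 + (-70/B)/6 = 3 - 35/(3*B))
(h(D(1 - 1*(-6))) + 19751) - 24231 = ((3 - 35/3/7) + 19751) - 24231 = ((3 - 35/3*⅐) + 19751) - 24231 = ((3 - 5/3) + 19751) - 24231 = (4/3 + 19751) - 24231 = 59257/3 - 24231 = -13436/3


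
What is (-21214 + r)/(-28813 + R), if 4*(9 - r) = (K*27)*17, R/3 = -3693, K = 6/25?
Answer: 1061627/1994600 ≈ 0.53225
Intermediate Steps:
K = 6/25 (K = 6*(1/25) = 6/25 ≈ 0.24000)
R = -11079 (R = 3*(-3693) = -11079)
r = -927/50 (r = 9 - (6/25)*27*17/4 = 9 - 81*17/50 = 9 - ¼*2754/25 = 9 - 1377/50 = -927/50 ≈ -18.540)
(-21214 + r)/(-28813 + R) = (-21214 - 927/50)/(-28813 - 11079) = -1061627/50/(-39892) = -1061627/50*(-1/39892) = 1061627/1994600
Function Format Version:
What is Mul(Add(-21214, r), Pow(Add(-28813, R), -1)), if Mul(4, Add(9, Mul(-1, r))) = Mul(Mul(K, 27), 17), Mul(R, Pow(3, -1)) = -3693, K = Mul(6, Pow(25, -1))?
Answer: Rational(1061627, 1994600) ≈ 0.53225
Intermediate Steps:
K = Rational(6, 25) (K = Mul(6, Rational(1, 25)) = Rational(6, 25) ≈ 0.24000)
R = -11079 (R = Mul(3, -3693) = -11079)
r = Rational(-927, 50) (r = Add(9, Mul(Rational(-1, 4), Mul(Mul(Rational(6, 25), 27), 17))) = Add(9, Mul(Rational(-1, 4), Mul(Rational(162, 25), 17))) = Add(9, Mul(Rational(-1, 4), Rational(2754, 25))) = Add(9, Rational(-1377, 50)) = Rational(-927, 50) ≈ -18.540)
Mul(Add(-21214, r), Pow(Add(-28813, R), -1)) = Mul(Add(-21214, Rational(-927, 50)), Pow(Add(-28813, -11079), -1)) = Mul(Rational(-1061627, 50), Pow(-39892, -1)) = Mul(Rational(-1061627, 50), Rational(-1, 39892)) = Rational(1061627, 1994600)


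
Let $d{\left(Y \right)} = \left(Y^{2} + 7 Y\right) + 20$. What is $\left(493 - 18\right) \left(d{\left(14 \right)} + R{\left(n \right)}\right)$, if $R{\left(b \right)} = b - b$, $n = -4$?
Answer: $149150$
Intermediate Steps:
$d{\left(Y \right)} = 20 + Y^{2} + 7 Y$
$R{\left(b \right)} = 0$
$\left(493 - 18\right) \left(d{\left(14 \right)} + R{\left(n \right)}\right) = \left(493 - 18\right) \left(\left(20 + 14^{2} + 7 \cdot 14\right) + 0\right) = 475 \left(\left(20 + 196 + 98\right) + 0\right) = 475 \left(314 + 0\right) = 475 \cdot 314 = 149150$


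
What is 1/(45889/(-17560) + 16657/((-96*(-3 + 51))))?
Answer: -10114560/62994179 ≈ -0.16056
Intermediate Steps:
1/(45889/(-17560) + 16657/((-96*(-3 + 51)))) = 1/(45889*(-1/17560) + 16657/((-96*48))) = 1/(-45889/17560 + 16657/(-4608)) = 1/(-45889/17560 + 16657*(-1/4608)) = 1/(-45889/17560 - 16657/4608) = 1/(-62994179/10114560) = -10114560/62994179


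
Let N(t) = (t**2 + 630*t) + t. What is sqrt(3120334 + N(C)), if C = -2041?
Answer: 8*sqrt(93721) ≈ 2449.1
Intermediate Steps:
N(t) = t**2 + 631*t
sqrt(3120334 + N(C)) = sqrt(3120334 - 2041*(631 - 2041)) = sqrt(3120334 - 2041*(-1410)) = sqrt(3120334 + 2877810) = sqrt(5998144) = 8*sqrt(93721)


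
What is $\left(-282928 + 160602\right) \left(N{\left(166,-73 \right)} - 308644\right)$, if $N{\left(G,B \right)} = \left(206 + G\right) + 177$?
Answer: $37688028970$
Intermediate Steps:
$N{\left(G,B \right)} = 383 + G$
$\left(-282928 + 160602\right) \left(N{\left(166,-73 \right)} - 308644\right) = \left(-282928 + 160602\right) \left(\left(383 + 166\right) - 308644\right) = - 122326 \left(549 - 308644\right) = \left(-122326\right) \left(-308095\right) = 37688028970$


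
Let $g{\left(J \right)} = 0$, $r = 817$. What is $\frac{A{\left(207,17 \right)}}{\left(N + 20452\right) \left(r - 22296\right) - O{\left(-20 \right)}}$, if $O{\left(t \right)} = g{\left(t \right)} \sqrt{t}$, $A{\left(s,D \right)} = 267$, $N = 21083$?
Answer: $- \frac{89}{297376755} \approx -2.9928 \cdot 10^{-7}$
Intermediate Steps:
$O{\left(t \right)} = 0$ ($O{\left(t \right)} = 0 \sqrt{t} = 0$)
$\frac{A{\left(207,17 \right)}}{\left(N + 20452\right) \left(r - 22296\right) - O{\left(-20 \right)}} = \frac{267}{\left(21083 + 20452\right) \left(817 - 22296\right) - 0} = \frac{267}{41535 \left(-21479\right) + 0} = \frac{267}{-892130265 + 0} = \frac{267}{-892130265} = 267 \left(- \frac{1}{892130265}\right) = - \frac{89}{297376755}$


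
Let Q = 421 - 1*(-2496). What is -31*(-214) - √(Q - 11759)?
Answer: 6634 - I*√8842 ≈ 6634.0 - 94.032*I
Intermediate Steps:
Q = 2917 (Q = 421 + 2496 = 2917)
-31*(-214) - √(Q - 11759) = -31*(-214) - √(2917 - 11759) = 6634 - √(-8842) = 6634 - I*√8842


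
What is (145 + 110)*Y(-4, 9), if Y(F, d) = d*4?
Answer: 9180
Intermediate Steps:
Y(F, d) = 4*d
(145 + 110)*Y(-4, 9) = (145 + 110)*(4*9) = 255*36 = 9180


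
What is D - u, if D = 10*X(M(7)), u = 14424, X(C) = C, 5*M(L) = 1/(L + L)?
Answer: -100967/7 ≈ -14424.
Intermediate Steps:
M(L) = 1/(10*L) (M(L) = 1/(5*(L + L)) = 1/(5*((2*L))) = (1/(2*L))/5 = 1/(10*L))
D = ⅐ (D = 10*((⅒)/7) = 10*((⅒)*(⅐)) = 10*(1/70) = ⅐ ≈ 0.14286)
D - u = ⅐ - 1*14424 = ⅐ - 14424 = -100967/7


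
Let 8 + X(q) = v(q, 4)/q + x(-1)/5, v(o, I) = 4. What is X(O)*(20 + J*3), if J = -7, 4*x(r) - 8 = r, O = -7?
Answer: 1151/140 ≈ 8.2214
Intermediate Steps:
x(r) = 2 + r/4
X(q) = -153/20 + 4/q (X(q) = -8 + (4/q + (2 + (¼)*(-1))/5) = -8 + (4/q + (2 - ¼)*(⅕)) = -8 + (4/q + (7/4)*(⅕)) = -8 + (4/q + 7/20) = -8 + (7/20 + 4/q) = -153/20 + 4/q)
X(O)*(20 + J*3) = (-153/20 + 4/(-7))*(20 - 7*3) = (-153/20 + 4*(-⅐))*(20 - 21) = (-153/20 - 4/7)*(-1) = -1151/140*(-1) = 1151/140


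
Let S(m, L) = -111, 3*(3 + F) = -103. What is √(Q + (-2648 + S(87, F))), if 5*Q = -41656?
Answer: 71*I*√55/5 ≈ 105.31*I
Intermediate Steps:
F = -112/3 (F = -3 + (⅓)*(-103) = -3 - 103/3 = -112/3 ≈ -37.333)
Q = -41656/5 (Q = (⅕)*(-41656) = -41656/5 ≈ -8331.2)
√(Q + (-2648 + S(87, F))) = √(-41656/5 + (-2648 - 111)) = √(-41656/5 - 2759) = √(-55451/5) = 71*I*√55/5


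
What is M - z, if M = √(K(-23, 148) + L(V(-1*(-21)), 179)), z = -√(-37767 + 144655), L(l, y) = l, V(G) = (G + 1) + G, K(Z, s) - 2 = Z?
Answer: √22 + 2*√26722 ≈ 331.63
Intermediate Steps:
K(Z, s) = 2 + Z
V(G) = 1 + 2*G (V(G) = (1 + G) + G = 1 + 2*G)
z = -2*√26722 (z = -√106888 = -2*√26722 ≈ -326.94)
M = √22 (M = √((2 - 23) + (1 + 2*(-1*(-21)))) = √(-21 + (1 + 2*21)) = √(-21 + (1 + 42)) = √(-21 + 43) = √22 ≈ 4.6904)
M - z = √22 - (-2)*√26722 = √22 + 2*√26722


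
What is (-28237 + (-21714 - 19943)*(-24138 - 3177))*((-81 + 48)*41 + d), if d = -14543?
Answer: -18086988885328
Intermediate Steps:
(-28237 + (-21714 - 19943)*(-24138 - 3177))*((-81 + 48)*41 + d) = (-28237 + (-21714 - 19943)*(-24138 - 3177))*((-81 + 48)*41 - 14543) = (-28237 - 41657*(-27315))*(-33*41 - 14543) = (-28237 + 1137860955)*(-1353 - 14543) = 1137832718*(-15896) = -18086988885328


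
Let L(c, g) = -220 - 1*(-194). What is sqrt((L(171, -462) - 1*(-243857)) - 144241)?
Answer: sqrt(99590) ≈ 315.58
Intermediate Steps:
L(c, g) = -26 (L(c, g) = -220 + 194 = -26)
sqrt((L(171, -462) - 1*(-243857)) - 144241) = sqrt((-26 - 1*(-243857)) - 144241) = sqrt((-26 + 243857) - 144241) = sqrt(243831 - 144241) = sqrt(99590)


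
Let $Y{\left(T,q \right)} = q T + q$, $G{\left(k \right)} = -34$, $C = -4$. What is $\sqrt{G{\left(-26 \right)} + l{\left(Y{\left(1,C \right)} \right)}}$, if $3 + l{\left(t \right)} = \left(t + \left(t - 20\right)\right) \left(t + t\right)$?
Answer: $7 \sqrt{11} \approx 23.216$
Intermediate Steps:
$Y{\left(T,q \right)} = q + T q$ ($Y{\left(T,q \right)} = T q + q = q + T q$)
$l{\left(t \right)} = -3 + 2 t \left(-20 + 2 t\right)$ ($l{\left(t \right)} = -3 + \left(t + \left(t - 20\right)\right) \left(t + t\right) = -3 + \left(t + \left(-20 + t\right)\right) 2 t = -3 + \left(-20 + 2 t\right) 2 t = -3 + 2 t \left(-20 + 2 t\right)$)
$\sqrt{G{\left(-26 \right)} + l{\left(Y{\left(1,C \right)} \right)}} = \sqrt{-34 - \left(3 - 4 \cdot 16 \left(1 + 1\right)^{2} + 40 \left(-4\right) \left(1 + 1\right)\right)} = \sqrt{-34 - \left(3 - 256 + 40 \left(-4\right) 2\right)} = \sqrt{-34 - \left(-317 - 256\right)} = \sqrt{-34 + \left(-3 + 320 + 4 \cdot 64\right)} = \sqrt{-34 + \left(-3 + 320 + 256\right)} = \sqrt{-34 + 573} = \sqrt{539} = 7 \sqrt{11}$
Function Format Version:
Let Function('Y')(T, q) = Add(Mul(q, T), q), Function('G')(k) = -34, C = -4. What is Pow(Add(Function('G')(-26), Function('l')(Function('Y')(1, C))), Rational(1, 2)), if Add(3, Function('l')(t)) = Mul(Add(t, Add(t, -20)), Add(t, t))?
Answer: Mul(7, Pow(11, Rational(1, 2))) ≈ 23.216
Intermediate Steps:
Function('Y')(T, q) = Add(q, Mul(T, q)) (Function('Y')(T, q) = Add(Mul(T, q), q) = Add(q, Mul(T, q)))
Function('l')(t) = Add(-3, Mul(2, t, Add(-20, Mul(2, t)))) (Function('l')(t) = Add(-3, Mul(Add(t, Add(t, -20)), Add(t, t))) = Add(-3, Mul(Add(t, Add(-20, t)), Mul(2, t))) = Add(-3, Mul(Add(-20, Mul(2, t)), Mul(2, t))) = Add(-3, Mul(2, t, Add(-20, Mul(2, t)))))
Pow(Add(Function('G')(-26), Function('l')(Function('Y')(1, C))), Rational(1, 2)) = Pow(Add(-34, Add(-3, Mul(-40, Mul(-4, Add(1, 1))), Mul(4, Pow(Mul(-4, Add(1, 1)), 2)))), Rational(1, 2)) = Pow(Add(-34, Add(-3, Mul(-40, Mul(-4, 2)), Mul(4, Pow(Mul(-4, 2), 2)))), Rational(1, 2)) = Pow(Add(-34, Add(-3, Mul(-40, -8), Mul(4, Pow(-8, 2)))), Rational(1, 2)) = Pow(Add(-34, Add(-3, 320, Mul(4, 64))), Rational(1, 2)) = Pow(Add(-34, Add(-3, 320, 256)), Rational(1, 2)) = Pow(Add(-34, 573), Rational(1, 2)) = Pow(539, Rational(1, 2)) = Mul(7, Pow(11, Rational(1, 2)))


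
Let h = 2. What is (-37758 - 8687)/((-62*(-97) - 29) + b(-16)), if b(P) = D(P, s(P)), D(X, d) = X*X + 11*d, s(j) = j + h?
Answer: -46445/6087 ≈ -7.6302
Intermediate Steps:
s(j) = 2 + j (s(j) = j + 2 = 2 + j)
D(X, d) = X² + 11*d
b(P) = 22 + P² + 11*P (b(P) = P² + 11*(2 + P) = P² + (22 + 11*P) = 22 + P² + 11*P)
(-37758 - 8687)/((-62*(-97) - 29) + b(-16)) = (-37758 - 8687)/((-62*(-97) - 29) + (22 + (-16)² + 11*(-16))) = -46445/((6014 - 29) + (22 + 256 - 176)) = -46445/(5985 + 102) = -46445/6087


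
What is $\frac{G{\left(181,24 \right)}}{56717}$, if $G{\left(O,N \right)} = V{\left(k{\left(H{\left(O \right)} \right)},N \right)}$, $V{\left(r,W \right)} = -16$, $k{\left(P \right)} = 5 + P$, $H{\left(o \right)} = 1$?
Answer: $- \frac{16}{56717} \approx -0.0002821$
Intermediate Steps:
$G{\left(O,N \right)} = -16$
$\frac{G{\left(181,24 \right)}}{56717} = - \frac{16}{56717}$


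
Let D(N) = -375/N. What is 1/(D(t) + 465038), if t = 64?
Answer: 64/29762057 ≈ 2.1504e-6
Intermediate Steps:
1/(D(t) + 465038) = 1/(-375/64 + 465038) = 1/(29762057/64) = 64/29762057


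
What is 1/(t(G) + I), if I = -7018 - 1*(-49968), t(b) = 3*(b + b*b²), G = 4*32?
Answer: 1/6334790 ≈ 1.5786e-7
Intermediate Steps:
G = 128
t(b) = 3*b + 3*b³ (t(b) = 3*(b + b³) = 3*b + 3*b³)
I = 42950 (I = -7018 + 49968 = 42950)
1/(t(G) + I) = 1/(3*128*(1 + 128²) + 42950) = 1/(3*128*(1 + 16384) + 42950) = 1/(3*128*16385 + 42950) = 1/(6291840 + 42950) = 1/6334790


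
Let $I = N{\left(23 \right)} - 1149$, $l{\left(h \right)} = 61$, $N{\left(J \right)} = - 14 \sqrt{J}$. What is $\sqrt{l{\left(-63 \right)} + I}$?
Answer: $\sqrt{-1088 - 14 \sqrt{23}} \approx 33.987 i$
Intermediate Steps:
$I = -1149 - 14 \sqrt{23}$ ($I = - 14 \sqrt{23} - 1149 = -1149 - 14 \sqrt{23} \approx -1216.1$)
$\sqrt{l{\left(-63 \right)} + I} = \sqrt{61 - \left(1149 + 14 \sqrt{23}\right)} = \sqrt{-1088 - 14 \sqrt{23}}$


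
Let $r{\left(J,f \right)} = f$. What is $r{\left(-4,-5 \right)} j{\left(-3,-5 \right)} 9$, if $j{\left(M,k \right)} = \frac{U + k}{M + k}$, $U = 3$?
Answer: $- \frac{45}{4} \approx -11.25$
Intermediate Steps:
$j{\left(M,k \right)} = \frac{3 + k}{M + k}$
$r{\left(-4,-5 \right)} j{\left(-3,-5 \right)} 9 = - 5 \frac{3 - 5}{-3 - 5} \cdot 9 = - 5 \frac{1}{-8} \left(-2\right) 9 = - 5 \left(\left(- \frac{1}{8}\right) \left(-2\right)\right) 9 = \left(-5\right) \frac{1}{4} \cdot 9 = \left(- \frac{5}{4}\right) 9 = - \frac{45}{4}$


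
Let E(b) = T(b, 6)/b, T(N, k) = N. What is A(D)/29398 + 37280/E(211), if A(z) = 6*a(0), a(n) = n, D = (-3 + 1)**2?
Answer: 37280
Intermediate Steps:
D = 4 (D = (-2)**2 = 4)
A(z) = 0 (A(z) = 6*0 = 0)
E(b) = 1 (E(b) = b/b = 1)
A(D)/29398 + 37280/E(211) = 0/29398 + 37280/1 = 0*(1/29398) + 37280*1 = 0 + 37280 = 37280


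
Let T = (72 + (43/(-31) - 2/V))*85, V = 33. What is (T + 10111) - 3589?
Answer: 12806881/1023 ≈ 12519.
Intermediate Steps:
T = 6134875/1023 (T = (72 + (43/(-31) - 2/33))*85 = (72 + (43*(-1/31) - 2*1/33))*85 = (72 + (-43/31 - 2/33))*85 = (72 - 1481/1023)*85 = (72175/1023)*85 = 6134875/1023 ≈ 5996.9)
(T + 10111) - 3589 = (6134875/1023 + 10111) - 3589 = 16478428/1023 - 3589 = 12806881/1023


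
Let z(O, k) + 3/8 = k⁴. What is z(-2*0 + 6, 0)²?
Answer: 9/64 ≈ 0.14063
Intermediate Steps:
z(O, k) = -3/8 + k⁴
z(-2*0 + 6, 0)² = (-3/8 + 0⁴)² = (-3/8 + 0)² = (-3/8)² = 9/64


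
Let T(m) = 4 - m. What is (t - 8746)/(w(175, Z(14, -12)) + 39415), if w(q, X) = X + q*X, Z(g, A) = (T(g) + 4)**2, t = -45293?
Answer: -54039/45751 ≈ -1.1812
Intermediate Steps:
Z(g, A) = (8 - g)**2 (Z(g, A) = ((4 - g) + 4)**2 = (8 - g)**2)
w(q, X) = X + X*q
(t - 8746)/(w(175, Z(14, -12)) + 39415) = (-45293 - 8746)/((-8 + 14)**2*(1 + 175) + 39415) = -54039/(6**2*176 + 39415) = -54039/(36*176 + 39415) = -54039/(6336 + 39415) = -54039/45751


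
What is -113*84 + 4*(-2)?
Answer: -9500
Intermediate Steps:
-113*84 + 4*(-2) = -9492 - 8 = -9500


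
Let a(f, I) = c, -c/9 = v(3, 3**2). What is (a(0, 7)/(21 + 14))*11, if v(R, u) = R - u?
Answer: 594/35 ≈ 16.971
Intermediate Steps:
c = 54 (c = -9*(3 - 1*3**2) = -9*(3 - 1*9) = -9*(3 - 9) = -9*(-6) = 54)
a(f, I) = 54
(a(0, 7)/(21 + 14))*11 = (54/(21 + 14))*11 = (54/35)*11 = 594/35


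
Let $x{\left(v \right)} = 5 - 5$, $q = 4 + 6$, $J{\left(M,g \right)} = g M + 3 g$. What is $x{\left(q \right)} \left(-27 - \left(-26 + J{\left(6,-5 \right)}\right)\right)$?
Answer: $0$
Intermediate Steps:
$J{\left(M,g \right)} = 3 g + M g$ ($J{\left(M,g \right)} = M g + 3 g = 3 g + M g$)
$q = 10$
$x{\left(v \right)} = 0$ ($x{\left(v \right)} = 5 - 5 = 0$)
$x{\left(q \right)} \left(-27 - \left(-26 + J{\left(6,-5 \right)}\right)\right) = 0 \left(-27 - \left(-26 - 5 \left(3 + 6\right)\right)\right) = 0 \left(-27 - \left(-26 - 45\right)\right) = 0 \left(-27 - -71\right) = 0 \left(-27 + 71\right) = 0 \cdot 44 = 0$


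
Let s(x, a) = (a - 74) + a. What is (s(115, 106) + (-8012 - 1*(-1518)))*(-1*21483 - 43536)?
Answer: 413260764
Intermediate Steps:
s(x, a) = -74 + 2*a (s(x, a) = (-74 + a) + a = -74 + 2*a)
(s(115, 106) + (-8012 - 1*(-1518)))*(-1*21483 - 43536) = ((-74 + 2*106) + (-8012 - 1*(-1518)))*(-1*21483 - 43536) = ((-74 + 212) + (-8012 + 1518))*(-21483 - 43536) = (138 - 6494)*(-65019) = -6356*(-65019) = 413260764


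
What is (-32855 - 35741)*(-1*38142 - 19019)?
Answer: 3921015956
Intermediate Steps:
(-32855 - 35741)*(-1*38142 - 19019) = -68596*(-38142 - 19019) = -68596*(-57161) = 3921015956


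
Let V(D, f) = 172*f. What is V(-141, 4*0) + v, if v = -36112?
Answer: -36112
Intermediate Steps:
V(-141, 4*0) + v = 172*(4*0) - 36112 = 172*0 - 36112 = 0 - 36112 = -36112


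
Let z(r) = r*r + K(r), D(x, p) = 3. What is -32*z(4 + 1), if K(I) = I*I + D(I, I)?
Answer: -1696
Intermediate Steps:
K(I) = 3 + I**2 (K(I) = I*I + 3 = I**2 + 3 = 3 + I**2)
z(r) = 3 + 2*r**2 (z(r) = r*r + (3 + r**2) = r**2 + (3 + r**2) = 3 + 2*r**2)
-32*z(4 + 1) = -32*(3 + 2*(4 + 1)**2) = -32*(3 + 2*5**2) = -32*(3 + 2*25) = -32*(3 + 50) = -32*53 = -1696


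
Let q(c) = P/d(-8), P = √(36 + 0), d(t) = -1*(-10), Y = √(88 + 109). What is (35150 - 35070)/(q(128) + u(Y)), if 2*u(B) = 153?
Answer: 800/771 ≈ 1.0376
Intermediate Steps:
Y = √197 ≈ 14.036
u(B) = 153/2 (u(B) = (½)*153 = 153/2)
d(t) = 10
P = 6 (P = √36 = 6)
q(c) = ⅗ (q(c) = 6/10 = 6*(⅒) = ⅗)
(35150 - 35070)/(q(128) + u(Y)) = (35150 - 35070)/(⅗ + 153/2) = 80/(771/10) = 80*(10/771) = 800/771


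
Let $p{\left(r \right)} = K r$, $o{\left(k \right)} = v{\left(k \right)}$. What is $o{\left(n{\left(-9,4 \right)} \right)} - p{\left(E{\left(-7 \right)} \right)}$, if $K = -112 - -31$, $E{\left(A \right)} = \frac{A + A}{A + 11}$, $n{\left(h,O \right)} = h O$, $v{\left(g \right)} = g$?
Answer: $- \frac{639}{2} \approx -319.5$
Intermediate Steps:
$n{\left(h,O \right)} = O h$
$E{\left(A \right)} = \frac{2 A}{11 + A}$
$K = -81$ ($K = -112 + 31 = -81$)
$o{\left(k \right)} = k$
$p{\left(r \right)} = - 81 r$
$o{\left(n{\left(-9,4 \right)} \right)} - p{\left(E{\left(-7 \right)} \right)} = 4 \left(-9\right) - - 81 \cdot 2 \left(-7\right) \frac{1}{11 - 7} = -36 - - 81 \cdot 2 \left(-7\right) \frac{1}{4} = -36 - \left(-81\right) \left(- \frac{7}{2}\right) = -36 - \frac{567}{2} = - \frac{639}{2}$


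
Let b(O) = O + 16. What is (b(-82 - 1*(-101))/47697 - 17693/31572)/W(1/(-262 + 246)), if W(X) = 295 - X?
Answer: -1123730668/592442099847 ≈ -0.0018968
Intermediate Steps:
b(O) = 16 + O
(b(-82 - 1*(-101))/47697 - 17693/31572)/W(1/(-262 + 246)) = ((16 + (-82 - 1*(-101)))/47697 - 17693/31572)/(295 - 1/(-262 + 246)) = ((16 + (-82 + 101))*(1/47697) - 17693*1/31572)/(295 - 1/(-16)) = ((16 + 19)*(1/47697) - 17693/31572)/(295 - 1*(-1/16)) = (35*(1/47697) - 17693/31572)/(295 + 1/16) = (35/47697 - 17693/31572)/(4721/16) = -280932667/501963228*16/4721 = -1123730668/592442099847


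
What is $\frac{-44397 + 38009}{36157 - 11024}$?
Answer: $- \frac{6388}{25133} \approx -0.25417$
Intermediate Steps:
$\frac{-44397 + 38009}{36157 - 11024} = - \frac{6388}{25133}$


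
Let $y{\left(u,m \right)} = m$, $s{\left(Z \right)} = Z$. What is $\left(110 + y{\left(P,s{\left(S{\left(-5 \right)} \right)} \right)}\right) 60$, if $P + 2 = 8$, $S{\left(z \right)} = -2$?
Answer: $6480$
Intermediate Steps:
$P = 6$ ($P = -2 + 8 = 6$)
$\left(110 + y{\left(P,s{\left(S{\left(-5 \right)} \right)} \right)}\right) 60 = \left(110 - 2\right) 60 = 108 \cdot 60 = 6480$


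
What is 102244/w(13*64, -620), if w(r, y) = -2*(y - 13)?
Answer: 51122/633 ≈ 80.761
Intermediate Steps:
w(r, y) = 26 - 2*y (w(r, y) = -2*(-13 + y) = 26 - 2*y)
102244/w(13*64, -620) = 102244/(26 - 2*(-620)) = 102244/(26 + 1240) = 102244/1266 = 102244*(1/1266) = 51122/633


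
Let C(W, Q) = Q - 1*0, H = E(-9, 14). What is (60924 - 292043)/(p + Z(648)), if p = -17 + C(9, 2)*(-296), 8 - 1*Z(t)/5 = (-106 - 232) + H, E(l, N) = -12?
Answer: -231119/1181 ≈ -195.70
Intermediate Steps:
H = -12
Z(t) = 1790 (Z(t) = 40 - 5*((-106 - 232) - 12) = 40 - 5*(-338 - 12) = 40 - 5*(-350) = 40 + 1750 = 1790)
C(W, Q) = Q (C(W, Q) = Q + 0 = Q)
p = -609 (p = -17 + 2*(-296) = -17 - 592 = -609)
(60924 - 292043)/(p + Z(648)) = (60924 - 292043)/(-609 + 1790) = -231119/1181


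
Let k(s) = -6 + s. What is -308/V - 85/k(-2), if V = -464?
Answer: 2619/232 ≈ 11.289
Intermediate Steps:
-308/V - 85/k(-2) = -308/(-464) - 85/(-6 - 2) = -308*(-1/464) - 85/(-8) = 77/116 - 85*(-1/8) = 77/116 + 85/8 = 2619/232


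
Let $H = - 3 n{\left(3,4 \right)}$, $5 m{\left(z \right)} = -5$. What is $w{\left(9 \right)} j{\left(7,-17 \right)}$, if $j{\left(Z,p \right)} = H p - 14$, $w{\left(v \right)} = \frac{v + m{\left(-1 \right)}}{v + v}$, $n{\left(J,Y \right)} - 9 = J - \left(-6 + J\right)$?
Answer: $\frac{3004}{9} \approx 333.78$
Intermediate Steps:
$m{\left(z \right)} = -1$ ($m{\left(z \right)} = \frac{1}{5} \left(-5\right) = -1$)
$n{\left(J,Y \right)} = 15$ ($n{\left(J,Y \right)} = 9 + \left(J - \left(-6 + J\right)\right) = 9 + 6 = 15$)
$H = -45$ ($H = \left(-3\right) 15 = -45$)
$w{\left(v \right)} = \frac{-1 + v}{2 v}$ ($w{\left(v \right)} = \frac{v - 1}{v + v} = \frac{-1 + v}{2 v}$)
$j{\left(Z,p \right)} = -14 - 45 p$ ($j{\left(Z,p \right)} = - 45 p - 14 = -14 - 45 p$)
$w{\left(9 \right)} j{\left(7,-17 \right)} = \frac{-1 + 9}{2 \cdot 9} \left(-14 - -765\right) = \frac{1}{2} \cdot \frac{1}{9} \cdot 8 \left(-14 + 765\right) = \frac{4}{9} \cdot 751 = \frac{3004}{9}$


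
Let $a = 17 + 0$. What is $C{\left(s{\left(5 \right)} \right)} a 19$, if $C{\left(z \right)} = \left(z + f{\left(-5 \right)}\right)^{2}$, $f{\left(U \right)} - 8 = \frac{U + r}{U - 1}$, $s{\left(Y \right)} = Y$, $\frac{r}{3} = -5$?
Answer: $\frac{775523}{9} \approx 86169.0$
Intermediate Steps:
$r = -15$ ($r = 3 \left(-5\right) = -15$)
$a = 17$
$f{\left(U \right)} = 8 + \frac{-15 + U}{-1 + U}$ ($f{\left(U \right)} = 8 + \frac{U - 15}{U - 1} = 8 + \frac{-15 + U}{-1 + U}$)
$C{\left(z \right)} = \left(\frac{34}{3} + z\right)^{2}$ ($C{\left(z \right)} = \left(z + \frac{-23 + 9 \left(-5\right)}{-1 - 5}\right)^{2} = \left(z + \frac{-23 - 45}{-6}\right)^{2} = \left(z - - \frac{34}{3}\right)^{2} = \left(z + \frac{34}{3}\right)^{2} = \left(\frac{34}{3} + z\right)^{2}$)
$C{\left(s{\left(5 \right)} \right)} a 19 = \frac{\left(34 + 3 \cdot 5\right)^{2}}{9} \cdot 17 \cdot 19 = \frac{\left(34 + 15\right)^{2}}{9} \cdot 17 \cdot 19 = \frac{49^{2}}{9} \cdot 17 \cdot 19 = \frac{1}{9} \cdot 2401 \cdot 17 \cdot 19 = \frac{2401}{9} \cdot 17 \cdot 19 = \frac{40817}{9} \cdot 19 = \frac{775523}{9}$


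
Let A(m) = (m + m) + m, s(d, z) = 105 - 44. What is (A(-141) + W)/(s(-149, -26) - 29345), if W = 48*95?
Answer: -4137/29284 ≈ -0.14127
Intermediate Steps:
s(d, z) = 61
W = 4560
A(m) = 3*m (A(m) = 2*m + m = 3*m)
(A(-141) + W)/(s(-149, -26) - 29345) = (3*(-141) + 4560)/(61 - 29345) = (-423 + 4560)/(-29284) = 4137*(-1/29284) = -4137/29284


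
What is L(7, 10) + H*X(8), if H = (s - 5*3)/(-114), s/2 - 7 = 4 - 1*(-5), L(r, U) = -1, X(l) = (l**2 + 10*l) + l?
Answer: -71/3 ≈ -23.667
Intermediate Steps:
X(l) = l**2 + 11*l
s = 32 (s = 14 + 2*(4 - 1*(-5)) = 14 + 2*(4 + 5) = 14 + 2*9 = 14 + 18 = 32)
H = -17/114 (H = (32 - 5*3)/(-114) = (32 - 15)*(-1/114) = 17*(-1/114) = -17/114 ≈ -0.14912)
L(7, 10) + H*X(8) = -1 - 68*(11 + 8)/57 = -1 - 68*19/57 = -1 - 17/114*152 = -1 - 68/3 = -71/3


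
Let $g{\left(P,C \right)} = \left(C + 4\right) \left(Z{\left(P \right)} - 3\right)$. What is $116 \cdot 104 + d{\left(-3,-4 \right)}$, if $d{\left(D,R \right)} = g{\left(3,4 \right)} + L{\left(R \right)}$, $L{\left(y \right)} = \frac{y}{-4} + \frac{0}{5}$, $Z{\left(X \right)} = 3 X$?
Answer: $12113$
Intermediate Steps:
$L{\left(y \right)} = - \frac{y}{4}$ ($L{\left(y \right)} = y \left(- \frac{1}{4}\right) + 0 \cdot \frac{1}{5} = - \frac{y}{4} + 0 = - \frac{y}{4}$)
$g{\left(P,C \right)} = \left(-3 + 3 P\right) \left(4 + C\right)$ ($g{\left(P,C \right)} = \left(C + 4\right) \left(3 P - 3\right) = \left(4 + C\right) \left(-3 + 3 P\right) = \left(-3 + 3 P\right) \left(4 + C\right)$)
$d{\left(D,R \right)} = 48 - \frac{R}{4}$ ($d{\left(D,R \right)} = \left(-12 - 12 + 12 \cdot 3 + 3 \cdot 4 \cdot 3\right) - \frac{R}{4} = \left(-12 - 12 + 36 + 36\right) - \frac{R}{4} = 48 - \frac{R}{4}$)
$116 \cdot 104 + d{\left(-3,-4 \right)} = 116 \cdot 104 + \left(48 - -1\right) = 12064 + \left(48 + 1\right) = 12064 + 49 = 12113$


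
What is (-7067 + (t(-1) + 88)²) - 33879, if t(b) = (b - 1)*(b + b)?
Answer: -32482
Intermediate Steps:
t(b) = 2*b*(-1 + b) (t(b) = (-1 + b)*(2*b) = 2*b*(-1 + b))
(-7067 + (t(-1) + 88)²) - 33879 = (-7067 + (2*(-1)*(-1 - 1) + 88)²) - 33879 = (-7067 + (2*(-1)*(-2) + 88)²) - 33879 = (-7067 + (4 + 88)²) - 33879 = (-7067 + 92²) - 33879 = (-7067 + 8464) - 33879 = 1397 - 33879 = -32482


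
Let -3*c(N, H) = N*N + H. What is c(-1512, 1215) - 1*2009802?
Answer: -2772255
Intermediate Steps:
c(N, H) = -H/3 - N²/3 (c(N, H) = -(N*N + H)/3 = -(N² + H)/3 = -(H + N²)/3 = -H/3 - N²/3)
c(-1512, 1215) - 1*2009802 = (-⅓*1215 - ⅓*(-1512)²) - 1*2009802 = (-405 - ⅓*2286144) - 2009802 = (-405 - 762048) - 2009802 = -762453 - 2009802 = -2772255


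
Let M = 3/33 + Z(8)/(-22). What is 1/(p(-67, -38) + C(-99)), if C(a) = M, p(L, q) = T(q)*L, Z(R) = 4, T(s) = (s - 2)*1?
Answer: 11/29479 ≈ 0.00037315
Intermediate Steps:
T(s) = -2 + s (T(s) = (-2 + s)*1 = -2 + s)
p(L, q) = L*(-2 + q) (p(L, q) = (-2 + q)*L = L*(-2 + q))
M = -1/11 (M = 3/33 + 4/(-22) = 3*(1/33) + 4*(-1/22) = 1/11 - 2/11 = -1/11 ≈ -0.090909)
C(a) = -1/11
1/(p(-67, -38) + C(-99)) = 1/(-67*(-2 - 38) - 1/11) = 1/(-67*(-40) - 1/11) = 1/(2680 - 1/11) = 1/(29479/11) = 11/29479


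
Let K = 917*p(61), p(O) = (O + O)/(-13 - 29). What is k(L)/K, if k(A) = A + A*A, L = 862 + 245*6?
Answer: -16321668/7991 ≈ -2042.5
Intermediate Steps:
p(O) = -O/21 (p(O) = (2*O)/(-42) = (2*O)*(-1/42) = -O/21)
L = 2332 (L = 862 + 1470 = 2332)
k(A) = A + A**2
K = -7991/3 (K = 917*(-1/21*61) = 917*(-61/21) = -7991/3 ≈ -2663.7)
k(L)/K = (2332*(1 + 2332))/(-7991/3) = (2332*2333)*(-3/7991) = 5440556*(-3/7991) = -16321668/7991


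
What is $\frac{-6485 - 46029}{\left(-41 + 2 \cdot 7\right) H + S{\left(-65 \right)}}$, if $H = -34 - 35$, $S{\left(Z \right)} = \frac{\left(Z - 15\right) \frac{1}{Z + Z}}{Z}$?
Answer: $- \frac{44374330}{1574227} \approx -28.188$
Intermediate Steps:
$S{\left(Z \right)} = \frac{-15 + Z}{2 Z^{2}}$ ($S{\left(Z \right)} = \frac{\left(-15 + Z\right) \frac{1}{2 Z}}{Z} = \frac{\frac{1}{2} \frac{1}{Z} \left(-15 + Z\right)}{Z} = \frac{-15 + Z}{2 Z^{2}}$)
$H = -69$
$\frac{-6485 - 46029}{\left(-41 + 2 \cdot 7\right) H + S{\left(-65 \right)}} = \frac{-6485 - 46029}{\left(-41 + 2 \cdot 7\right) \left(-69\right) + \frac{-15 - 65}{2 \cdot 4225}} = - \frac{52514}{\left(-41 + 14\right) \left(-69\right) + \frac{1}{2} \cdot \frac{1}{4225} \left(-80\right)} = - \frac{52514}{\left(-27\right) \left(-69\right) - \frac{8}{845}} = - \frac{52514}{1863 - \frac{8}{845}} = - \frac{52514}{\frac{1574227}{845}} = \left(-52514\right) \frac{845}{1574227} = - \frac{44374330}{1574227}$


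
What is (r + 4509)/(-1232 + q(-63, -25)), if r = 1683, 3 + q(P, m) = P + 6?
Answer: -1548/323 ≈ -4.7926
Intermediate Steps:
q(P, m) = 3 + P (q(P, m) = -3 + (P + 6) = -3 + (6 + P) = 3 + P)
(r + 4509)/(-1232 + q(-63, -25)) = (1683 + 4509)/(-1232 + (3 - 63)) = 6192/(-1232 - 60) = 6192/(-1292) = 6192*(-1/1292) = -1548/323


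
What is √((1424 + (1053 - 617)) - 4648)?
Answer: 2*I*√697 ≈ 52.802*I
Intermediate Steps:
√((1424 + (1053 - 617)) - 4648) = √((1424 + 436) - 4648) = √(1860 - 4648) = √(-2788) = 2*I*√697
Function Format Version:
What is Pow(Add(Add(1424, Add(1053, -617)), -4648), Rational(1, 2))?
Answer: Mul(2, I, Pow(697, Rational(1, 2))) ≈ Mul(52.802, I)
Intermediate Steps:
Pow(Add(Add(1424, Add(1053, -617)), -4648), Rational(1, 2)) = Pow(Add(Add(1424, 436), -4648), Rational(1, 2)) = Pow(Add(1860, -4648), Rational(1, 2)) = Pow(-2788, Rational(1, 2)) = Mul(2, I, Pow(697, Rational(1, 2)))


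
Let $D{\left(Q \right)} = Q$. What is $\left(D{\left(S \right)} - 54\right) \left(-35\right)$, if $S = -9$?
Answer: $2205$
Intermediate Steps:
$\left(D{\left(S \right)} - 54\right) \left(-35\right) = \left(-9 - 54\right) \left(-35\right) = \left(-63\right) \left(-35\right) = 2205$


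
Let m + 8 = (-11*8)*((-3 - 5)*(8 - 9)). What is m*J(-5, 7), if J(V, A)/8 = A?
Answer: -39872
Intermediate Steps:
J(V, A) = 8*A
m = -712 (m = -8 + (-11*8)*((-3 - 5)*(8 - 9)) = -8 - (-704)*(-1) = -8 - 88*8 = -8 - 704 = -712)
m*J(-5, 7) = -5696*7 = -712*56 = -39872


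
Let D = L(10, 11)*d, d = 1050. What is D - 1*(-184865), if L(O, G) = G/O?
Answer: 186020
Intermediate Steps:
D = 1155 (D = (11/10)*1050 = 1155)
D - 1*(-184865) = 1155 - 1*(-184865) = 1155 + 184865 = 186020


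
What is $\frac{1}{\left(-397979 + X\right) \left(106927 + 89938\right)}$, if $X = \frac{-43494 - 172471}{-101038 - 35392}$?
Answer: $- \frac{27286}{2137798731203865} \approx -1.2764 \cdot 10^{-11}$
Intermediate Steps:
$X = \frac{43193}{27286}$ ($X = - \frac{215965}{-136430} = \left(-215965\right) \left(- \frac{1}{136430}\right) = \frac{43193}{27286} \approx 1.583$)
$\frac{1}{\left(-397979 + X\right) \left(106927 + 89938\right)} = \frac{1}{\left(-397979 + \frac{43193}{27286}\right) \left(106927 + 89938\right)} = \frac{1}{\left(- \frac{10859211801}{27286}\right) 196865} = \frac{1}{- \frac{2137798731203865}{27286}} = - \frac{27286}{2137798731203865}$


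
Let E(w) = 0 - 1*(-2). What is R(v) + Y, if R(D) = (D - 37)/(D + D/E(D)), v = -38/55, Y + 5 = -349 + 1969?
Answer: 31376/19 ≈ 1651.4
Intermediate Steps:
E(w) = 2 (E(w) = 0 + 2 = 2)
Y = 1615 (Y = -5 + (-349 + 1969) = -5 + 1620 = 1615)
v = -38/55 (v = -38*1/55 = -38/55 ≈ -0.69091)
R(D) = 2*(-37 + D)/(3*D) (R(D) = (D - 37)/(D + D/2) = (-37 + D)/(D + D*(1/2)) = (-37 + D)/(D + D/2) = (-37 + D)/((3*D/2)) = (-37 + D)*(2/(3*D)) = 2*(-37 + D)/(3*D))
R(v) + Y = 2*(-37 - 38/55)/(3*(-38/55)) + 1615 = (2/3)*(-55/38)*(-2073/55) + 1615 = 691/19 + 1615 = 31376/19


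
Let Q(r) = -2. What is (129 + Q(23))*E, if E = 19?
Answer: 2413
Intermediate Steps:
(129 + Q(23))*E = (129 - 2)*19 = 127*19 = 2413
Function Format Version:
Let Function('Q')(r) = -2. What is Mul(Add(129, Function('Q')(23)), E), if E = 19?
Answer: 2413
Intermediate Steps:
Mul(Add(129, Function('Q')(23)), E) = Mul(Add(129, -2), 19) = Mul(127, 19) = 2413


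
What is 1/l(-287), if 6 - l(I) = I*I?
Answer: -1/82363 ≈ -1.2141e-5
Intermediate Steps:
l(I) = 6 - I² (l(I) = 6 - I*I = 6 - I²)
1/l(-287) = 1/(6 - 1*(-287)²) = 1/(6 - 1*82369) = 1/(6 - 82369) = 1/(-82363) = -1/82363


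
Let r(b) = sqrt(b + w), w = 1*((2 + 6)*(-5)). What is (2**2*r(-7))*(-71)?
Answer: -284*I*sqrt(47) ≈ -1947.0*I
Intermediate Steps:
w = -40 (w = 1*(8*(-5)) = 1*(-40) = -40)
r(b) = sqrt(-40 + b) (r(b) = sqrt(b - 40) = sqrt(-40 + b))
(2**2*r(-7))*(-71) = (2**2*sqrt(-40 - 7))*(-71) = (4*sqrt(-47))*(-71) = (4*(I*sqrt(47)))*(-71) = (4*I*sqrt(47))*(-71) = -284*I*sqrt(47)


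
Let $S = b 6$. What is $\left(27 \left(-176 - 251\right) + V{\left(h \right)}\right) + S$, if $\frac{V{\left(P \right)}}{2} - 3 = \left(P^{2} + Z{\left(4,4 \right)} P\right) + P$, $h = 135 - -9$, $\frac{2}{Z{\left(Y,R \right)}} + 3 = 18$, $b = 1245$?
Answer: $\frac{188727}{5} \approx 37745.0$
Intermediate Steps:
$Z{\left(Y,R \right)} = \frac{2}{15}$ ($Z{\left(Y,R \right)} = \frac{2}{-3 + 18} = \frac{2}{15}$)
$h = 144$ ($h = 135 + 9 = 144$)
$S = 7470$ ($S = 1245 \cdot 6 = 7470$)
$V{\left(P \right)} = 6 + 2 P^{2} + \frac{34 P}{15}$ ($V{\left(P \right)} = 6 + 2 \left(\left(P^{2} + \frac{2 P}{15}\right) + P\right) = 6 + 2 \left(P^{2} + \frac{17 P}{15}\right) = 6 + \left(2 P^{2} + \frac{34 P}{15}\right) = 6 + 2 P^{2} + \frac{34 P}{15}$)
$\left(27 \left(-176 - 251\right) + V{\left(h \right)}\right) + S = \left(27 \left(-176 - 251\right) + \left(6 + 2 \cdot 144^{2} + \frac{34}{15} \cdot 144\right)\right) + 7470 = \left(27 \left(-427\right) + \left(6 + 2 \cdot 20736 + \frac{1632}{5}\right)\right) + 7470 = \left(-11529 + \left(6 + 41472 + \frac{1632}{5}\right)\right) + 7470 = \left(-11529 + \frac{209022}{5}\right) + 7470 = \frac{151377}{5} + 7470 = \frac{188727}{5}$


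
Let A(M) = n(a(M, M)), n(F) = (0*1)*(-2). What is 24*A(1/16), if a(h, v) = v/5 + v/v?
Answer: 0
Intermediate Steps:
a(h, v) = 1 + v/5 (a(h, v) = v*(⅕) + 1 = v/5 + 1 = 1 + v/5)
n(F) = 0 (n(F) = 0*(-2) = 0)
A(M) = 0
24*A(1/16) = 24*0 = 0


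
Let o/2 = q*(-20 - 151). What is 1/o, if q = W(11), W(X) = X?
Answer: -1/3762 ≈ -0.00026582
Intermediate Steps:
q = 11
o = -3762 (o = 2*(11*(-20 - 151)) = 2*(11*(-171)) = 2*(-1881) = -3762)
1/o = 1/(-3762) = -1/3762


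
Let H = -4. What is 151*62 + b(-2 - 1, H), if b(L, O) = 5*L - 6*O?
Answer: 9371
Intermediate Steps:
b(L, O) = -6*O + 5*L
151*62 + b(-2 - 1, H) = 151*62 + (-6*(-4) + 5*(-2 - 1)) = 9362 + (24 + 5*(-3)) = 9362 + (24 - 15) = 9362 + 9 = 9371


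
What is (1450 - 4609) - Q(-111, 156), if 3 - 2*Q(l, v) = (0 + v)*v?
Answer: 18015/2 ≈ 9007.5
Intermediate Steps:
Q(l, v) = 3/2 - v²/2 (Q(l, v) = 3/2 - (0 + v)*v/2 = 3/2 - v*v/2 = 3/2 - v²/2)
(1450 - 4609) - Q(-111, 156) = (1450 - 4609) - (3/2 - ½*156²) = -3159 - (3/2 - ½*24336) = -3159 - (3/2 - 12168) = -3159 - 1*(-24333/2) = -3159 + 24333/2 = 18015/2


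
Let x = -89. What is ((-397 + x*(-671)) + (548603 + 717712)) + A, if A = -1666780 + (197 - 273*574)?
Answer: -497648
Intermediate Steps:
A = -1823285 (A = -1666780 + (197 - 156702) = -1666780 - 156505 = -1823285)
((-397 + x*(-671)) + (548603 + 717712)) + A = ((-397 - 89*(-671)) + (548603 + 717712)) - 1823285 = ((-397 + 59719) + 1266315) - 1823285 = (59322 + 1266315) - 1823285 = 1325637 - 1823285 = -497648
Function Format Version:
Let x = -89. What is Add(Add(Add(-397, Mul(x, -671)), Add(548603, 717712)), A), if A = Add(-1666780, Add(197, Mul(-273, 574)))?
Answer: -497648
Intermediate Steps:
A = -1823285 (A = Add(-1666780, Add(197, -156702)) = Add(-1666780, -156505) = -1823285)
Add(Add(Add(-397, Mul(x, -671)), Add(548603, 717712)), A) = Add(Add(Add(-397, Mul(-89, -671)), Add(548603, 717712)), -1823285) = Add(Add(Add(-397, 59719), 1266315), -1823285) = Add(Add(59322, 1266315), -1823285) = Add(1325637, -1823285) = -497648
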